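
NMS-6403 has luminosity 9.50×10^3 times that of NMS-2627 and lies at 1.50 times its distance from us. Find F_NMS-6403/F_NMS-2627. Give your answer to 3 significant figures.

F = L/(4πd²), so F_NMS-6403/F_NMS-2627 = (L_NMS-6403/L_NMS-2627) / (d_NMS-6403/d_NMS-2627)²
= 9.50×10^3 / (1.50)² = 9.50×10^3 / 2.250 = 4222.

4.22×10^3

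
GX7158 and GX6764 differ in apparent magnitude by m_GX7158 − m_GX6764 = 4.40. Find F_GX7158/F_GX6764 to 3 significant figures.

0.0174

F_GX7158/F_GX6764 = 10^(−(m_GX7158 − m_GX6764)/2.5) = 10^(-4.40/2.5) = 10^-1.760 = 0.01738.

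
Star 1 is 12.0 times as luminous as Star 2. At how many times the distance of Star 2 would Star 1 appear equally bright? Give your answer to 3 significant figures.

Equal flux requires L_1/d_1² = L_2/d_2², so d_1/d_2 = √(L_1/L_2)
= √(12.0) = 3.464.

3.46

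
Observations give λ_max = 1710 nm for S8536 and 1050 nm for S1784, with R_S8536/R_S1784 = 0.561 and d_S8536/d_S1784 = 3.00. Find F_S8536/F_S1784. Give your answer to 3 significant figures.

0.00497

Wien's law: T_S8536/T_S1784 = λ_S1784/λ_S8536 = 1050/1710 = 0.6140.
L_S8536/L_S1784 = (R_S8536/R_S1784)²(T_S8536/T_S1784)⁴ = (0.561)²(0.6140)⁴ = 0.04474.
F_S8536/F_S1784 = (L_S8536/L_S1784)/(d_S8536/d_S1784)² = 0.04474/(3.00)² = 0.004971.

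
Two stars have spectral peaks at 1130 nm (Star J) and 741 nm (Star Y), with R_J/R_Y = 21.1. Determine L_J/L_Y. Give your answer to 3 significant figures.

Wien's law gives T ∝ 1/λ_max, so T_J/T_Y = λ_Y/λ_J = 741/1130 = 0.6558.
Then L ∝ R²T⁴ gives L_J/L_Y = (21.1)² × (0.6558)⁴ = 445.2 × 0.1849 = 82.32.

82.3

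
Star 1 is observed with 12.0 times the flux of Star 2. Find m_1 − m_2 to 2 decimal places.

m_1 − m_2 = −2.5 log₁₀(F_1/F_2) = −2.5 log₁₀(12.0) = −2.5 × (1.079) = -2.698.

-2.70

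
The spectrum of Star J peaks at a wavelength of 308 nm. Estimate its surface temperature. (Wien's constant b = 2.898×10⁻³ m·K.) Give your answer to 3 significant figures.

9.41×10^3 K

T = b/λ_max = 2.898×10⁻³ / (308×10⁻⁹) = 9409 K.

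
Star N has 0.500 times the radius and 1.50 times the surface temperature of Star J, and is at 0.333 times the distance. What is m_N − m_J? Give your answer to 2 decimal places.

L_N/L_J = (0.500)²(1.50)⁴ = 1.266.
F_N/F_J = (L_N/L_J)/(d_N/d_J)² = 1.266/0.1109 = 11.41.
m_N − m_J = −2.5 log₁₀(11.41) = -2.64.

-2.64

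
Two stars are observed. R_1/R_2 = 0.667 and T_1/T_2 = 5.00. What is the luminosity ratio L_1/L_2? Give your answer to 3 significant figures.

278

From the Stefan–Boltzmann law, L ∝ R²T⁴, so
L_1/L_2 = (R_1/R_2)² (T_1/T_2)⁴ = (0.667)² × (5.00)⁴ = 0.4449 × 625.0 = 278.1.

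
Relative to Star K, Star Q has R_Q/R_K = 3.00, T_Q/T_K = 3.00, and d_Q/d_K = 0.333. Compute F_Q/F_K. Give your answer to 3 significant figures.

6.57×10^3

L_Q/L_K = (R_Q/R_K)²(T_Q/T_K)⁴ = (3.00)² × (3.00)⁴ = 729.0.
F_Q/F_K = (L_Q/L_K)/(d_Q/d_K)² = 729.0 / (0.333)² = 6574.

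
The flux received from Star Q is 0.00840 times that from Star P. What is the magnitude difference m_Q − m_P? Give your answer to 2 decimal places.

m_Q − m_P = −2.5 log₁₀(F_Q/F_P) = −2.5 log₁₀(0.00840) = −2.5 × (-2.076) = 5.189.

5.19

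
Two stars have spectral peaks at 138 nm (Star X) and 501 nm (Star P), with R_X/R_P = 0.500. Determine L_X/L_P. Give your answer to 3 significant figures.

Wien's law gives T ∝ 1/λ_max, so T_X/T_P = λ_P/λ_X = 501/138 = 3.630.
Then L ∝ R²T⁴ gives L_X/L_P = (0.500)² × (3.630)⁴ = 0.2500 × 173.7 = 43.43.

43.4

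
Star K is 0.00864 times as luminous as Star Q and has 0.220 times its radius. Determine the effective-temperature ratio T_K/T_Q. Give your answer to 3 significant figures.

0.650

L ∝ R²T⁴ gives T ∝ (L/R²)^(1/4), so
T_K/T_Q = (0.00864 / 0.220²)^(1/4) = (0.1785)^(1/4) = 0.6500.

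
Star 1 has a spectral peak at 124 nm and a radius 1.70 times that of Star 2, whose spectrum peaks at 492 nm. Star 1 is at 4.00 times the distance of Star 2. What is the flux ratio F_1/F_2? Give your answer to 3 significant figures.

44.8

Wien's law: T_1/T_2 = λ_2/λ_1 = 492/124 = 3.968.
L_1/L_2 = (R_1/R_2)²(T_1/T_2)⁴ = (1.70)²(3.968)⁴ = 716.3.
F_1/F_2 = (L_1/L_2)/(d_1/d_2)² = 716.3/(4.00)² = 44.77.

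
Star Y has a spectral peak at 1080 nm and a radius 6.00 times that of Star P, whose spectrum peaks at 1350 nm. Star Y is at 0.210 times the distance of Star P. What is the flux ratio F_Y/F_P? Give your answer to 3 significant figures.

1.99×10^3

Wien's law: T_Y/T_P = λ_P/λ_Y = 1350/1080 = 1.250.
L_Y/L_P = (R_Y/R_P)²(T_Y/T_P)⁴ = (6.00)²(1.250)⁴ = 87.89.
F_Y/F_P = (L_Y/L_P)/(d_Y/d_P)² = 87.89/(0.210)² = 1993.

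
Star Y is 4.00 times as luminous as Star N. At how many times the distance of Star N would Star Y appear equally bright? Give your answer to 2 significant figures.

Equal flux requires L_Y/d_Y² = L_N/d_N², so d_Y/d_N = √(L_Y/L_N)
= √(4.00) = 2.000.

2.0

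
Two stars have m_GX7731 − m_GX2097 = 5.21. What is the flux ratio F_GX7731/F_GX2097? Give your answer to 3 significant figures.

0.00824

F_GX7731/F_GX2097 = 10^(−(m_GX7731 − m_GX2097)/2.5) = 10^(-5.21/2.5) = 10^-2.084 = 0.008241.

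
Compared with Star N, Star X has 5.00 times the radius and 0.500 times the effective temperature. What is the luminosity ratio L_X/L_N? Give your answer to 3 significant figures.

From the Stefan–Boltzmann law, L ∝ R²T⁴, so
L_X/L_N = (R_X/R_N)² (T_X/T_N)⁴ = (5.00)² × (0.500)⁴ = 25.00 × 0.06250 = 1.562.

1.56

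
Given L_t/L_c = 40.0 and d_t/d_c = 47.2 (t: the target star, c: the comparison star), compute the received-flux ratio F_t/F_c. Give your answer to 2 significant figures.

0.018

F = L/(4πd²), so F_t/F_c = (L_t/L_c) / (d_t/d_c)²
= 40.0 / (47.2)² = 40.0 / 2228 = 0.01795.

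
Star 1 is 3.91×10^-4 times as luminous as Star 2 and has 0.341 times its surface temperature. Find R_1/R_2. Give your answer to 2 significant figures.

L ∝ R²T⁴ gives R ∝ √L / T², so
R_1/R_2 = √(3.91×10^-4) / (0.341)² = 0.01977 / 0.1163 = 0.1701.

0.17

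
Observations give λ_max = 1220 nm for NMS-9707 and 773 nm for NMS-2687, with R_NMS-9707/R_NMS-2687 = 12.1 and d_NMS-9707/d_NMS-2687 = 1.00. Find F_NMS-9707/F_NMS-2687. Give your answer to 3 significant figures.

23.6

Wien's law: T_NMS-9707/T_NMS-2687 = λ_NMS-2687/λ_NMS-9707 = 773/1220 = 0.6336.
L_NMS-9707/L_NMS-2687 = (R_NMS-9707/R_NMS-2687)²(T_NMS-9707/T_NMS-2687)⁴ = (12.1)²(0.6336)⁴ = 23.60.
F_NMS-9707/F_NMS-2687 = (L_NMS-9707/L_NMS-2687)/(d_NMS-9707/d_NMS-2687)² = 23.60/(1.00)² = 23.60.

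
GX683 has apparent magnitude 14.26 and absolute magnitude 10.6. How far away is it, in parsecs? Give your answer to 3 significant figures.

m − M = 5 log₁₀(d/10 pc)
14.26 − (10.6) = 3.66 = 5 log₁₀(d/10)
d = 10 × 10^(3.66/5) = 10 × 10^0.732 = 53.95 pc.

54.0 pc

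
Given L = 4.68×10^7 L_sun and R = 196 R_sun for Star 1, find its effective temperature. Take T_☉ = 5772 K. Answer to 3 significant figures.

3.41×10^4 K

T/T_☉ = (L/L_☉)^(1/4) / (R/R_☉)^(1/2)
T = 5772 × (4.68×10^7)^(1/4) / √(196) = 5772 × 82.71 / 14.00 = 3.410×10^4 K.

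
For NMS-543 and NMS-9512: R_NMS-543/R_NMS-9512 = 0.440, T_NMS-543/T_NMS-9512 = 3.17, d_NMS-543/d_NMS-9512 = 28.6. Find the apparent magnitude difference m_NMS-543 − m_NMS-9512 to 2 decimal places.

4.05

L_NMS-543/L_NMS-9512 = (0.440)²(3.17)⁴ = 19.55.
F_NMS-543/F_NMS-9512 = (L_NMS-543/L_NMS-9512)/(d_NMS-543/d_NMS-9512)² = 19.55/818.0 = 0.02390.
m_NMS-543 − m_NMS-9512 = −2.5 log₁₀(0.02390) = 4.05.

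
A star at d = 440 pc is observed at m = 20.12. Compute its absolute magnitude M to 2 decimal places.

M = m − 5 log₁₀(d/10 pc) = 20.12 − 5 log₁₀(440/10)
  = 20.12 − 5 × 1.643 = 20.12 − 8.22 = 11.90.

11.90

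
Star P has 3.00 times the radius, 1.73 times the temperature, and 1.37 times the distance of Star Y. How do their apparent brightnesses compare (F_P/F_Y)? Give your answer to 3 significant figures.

43.0

L_P/L_Y = (R_P/R_Y)²(T_P/T_Y)⁴ = (3.00)² × (1.73)⁴ = 80.62.
F_P/F_Y = (L_P/L_Y)/(d_P/d_Y)² = 80.62 / (1.37)² = 42.95.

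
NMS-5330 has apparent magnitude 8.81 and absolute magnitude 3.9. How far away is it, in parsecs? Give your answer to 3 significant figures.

m − M = 5 log₁₀(d/10 pc)
8.81 − (3.9) = 4.91 = 5 log₁₀(d/10)
d = 10 × 10^(4.91/5) = 10 × 10^0.982 = 95.94 pc.

95.9 pc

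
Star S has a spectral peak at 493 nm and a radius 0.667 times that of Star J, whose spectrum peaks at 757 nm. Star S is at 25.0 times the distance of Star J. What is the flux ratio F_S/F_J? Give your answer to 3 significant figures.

0.00396

Wien's law: T_S/T_J = λ_J/λ_S = 757/493 = 1.535.
L_S/L_J = (R_S/R_J)²(T_S/T_J)⁴ = (0.667)²(1.535)⁴ = 2.473.
F_S/F_J = (L_S/L_J)/(d_S/d_J)² = 2.473/(25.0)² = 0.003957.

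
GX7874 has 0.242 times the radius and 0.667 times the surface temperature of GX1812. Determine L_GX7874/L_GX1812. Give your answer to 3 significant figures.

From the Stefan–Boltzmann law, L ∝ R²T⁴, so
L_GX7874/L_GX1812 = (R_GX7874/R_GX1812)² (T_GX7874/T_GX1812)⁴ = (0.242)² × (0.667)⁴ = 0.05856 × 0.1979 = 0.01159.

0.0116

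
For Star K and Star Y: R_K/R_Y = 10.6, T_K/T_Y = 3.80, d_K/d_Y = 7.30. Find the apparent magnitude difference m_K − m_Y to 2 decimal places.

-6.61

L_K/L_Y = (10.6)²(3.80)⁴ = 2.343×10^4.
F_K/F_Y = (L_K/L_Y)/(d_K/d_Y)² = 2.343×10^4/53.29 = 439.6.
m_K − m_Y = −2.5 log₁₀(439.6) = -6.61.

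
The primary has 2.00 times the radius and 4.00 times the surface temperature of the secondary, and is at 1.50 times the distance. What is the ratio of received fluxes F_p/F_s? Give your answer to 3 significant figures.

L_p/L_s = (R_p/R_s)²(T_p/T_s)⁴ = (2.00)² × (4.00)⁴ = 1024.
F_p/F_s = (L_p/L_s)/(d_p/d_s)² = 1024 / (1.50)² = 455.1.

455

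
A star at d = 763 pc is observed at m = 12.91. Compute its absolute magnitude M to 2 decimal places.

3.50

M = m − 5 log₁₀(d/10 pc) = 12.91 − 5 log₁₀(763/10)
  = 12.91 − 5 × 1.883 = 12.91 − 9.41 = 3.50.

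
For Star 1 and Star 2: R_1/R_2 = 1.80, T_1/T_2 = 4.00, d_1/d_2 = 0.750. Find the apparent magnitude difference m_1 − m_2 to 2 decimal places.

L_1/L_2 = (1.80)²(4.00)⁴ = 829.4.
F_1/F_2 = (L_1/L_2)/(d_1/d_2)² = 829.4/0.5625 = 1475.
m_1 − m_2 = −2.5 log₁₀(1475) = -7.92.

-7.92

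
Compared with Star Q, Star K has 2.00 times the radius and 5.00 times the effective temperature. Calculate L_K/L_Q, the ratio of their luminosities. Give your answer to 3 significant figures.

From the Stefan–Boltzmann law, L ∝ R²T⁴, so
L_K/L_Q = (R_K/R_Q)² (T_K/T_Q)⁴ = (2.00)² × (5.00)⁴ = 4.000 × 625.0 = 2500.

2.50×10^3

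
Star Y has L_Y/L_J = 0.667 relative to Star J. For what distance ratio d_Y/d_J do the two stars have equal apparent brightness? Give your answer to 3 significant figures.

Equal flux requires L_Y/d_Y² = L_J/d_J², so d_Y/d_J = √(L_Y/L_J)
= √(0.667) = 0.8167.

0.817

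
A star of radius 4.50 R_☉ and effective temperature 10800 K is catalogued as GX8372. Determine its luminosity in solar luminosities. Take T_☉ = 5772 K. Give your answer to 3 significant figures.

248 solar luminosities

L/L_☉ = (R/R_☉)² (T/T_☉)⁴ = (4.50)² × (10800/5772)⁴
       = 20.25 × (1.871)⁴ = 20.25 × 12.26 = 248.2.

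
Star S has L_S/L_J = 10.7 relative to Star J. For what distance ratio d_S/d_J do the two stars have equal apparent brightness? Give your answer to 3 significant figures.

3.27

Equal flux requires L_S/d_S² = L_J/d_J², so d_S/d_J = √(L_S/L_J)
= √(10.7) = 3.271.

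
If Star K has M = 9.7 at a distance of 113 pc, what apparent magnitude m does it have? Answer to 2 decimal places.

14.97

m = M + 5 log₁₀(d/10 pc) = 9.7 + 5 log₁₀(113/10)
  = 9.7 + 5 × 1.053 = 9.7 + 5.27 = 14.97.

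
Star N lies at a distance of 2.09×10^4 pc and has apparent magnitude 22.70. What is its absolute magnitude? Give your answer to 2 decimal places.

M = m − 5 log₁₀(d/10 pc) = 22.70 − 5 log₁₀(2.09×10^4/10)
  = 22.70 − 5 × 3.320 = 22.70 − 16.60 = 6.10.

6.10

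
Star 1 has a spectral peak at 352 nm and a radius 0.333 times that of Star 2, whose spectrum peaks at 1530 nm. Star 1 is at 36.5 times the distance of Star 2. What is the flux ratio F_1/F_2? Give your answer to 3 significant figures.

0.0297

Wien's law: T_1/T_2 = λ_2/λ_1 = 1530/352 = 4.347.
L_1/L_2 = (R_1/R_2)²(T_1/T_2)⁴ = (0.333)²(4.347)⁴ = 39.58.
F_1/F_2 = (L_1/L_2)/(d_1/d_2)² = 39.58/(36.5)² = 0.02971.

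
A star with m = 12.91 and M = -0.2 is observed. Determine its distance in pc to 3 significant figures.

4.19×10^3 pc

m − M = 5 log₁₀(d/10 pc)
12.91 − (-0.2) = 13.11 = 5 log₁₀(d/10)
d = 10 × 10^(13.11/5) = 10 × 10^2.622 = 4188 pc.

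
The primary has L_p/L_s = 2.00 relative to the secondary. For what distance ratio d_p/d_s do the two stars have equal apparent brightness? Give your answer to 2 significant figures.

1.4

Equal flux requires L_p/d_p² = L_s/d_s², so d_p/d_s = √(L_p/L_s)
= √(2.00) = 1.414.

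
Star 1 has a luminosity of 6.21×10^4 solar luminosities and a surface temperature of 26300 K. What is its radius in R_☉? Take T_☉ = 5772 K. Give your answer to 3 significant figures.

12.0 R_☉

R/R_☉ = √(L/L_☉) / (T/T_☉)² = √(6.21×10^4) / (4.556)²
       = 249.2 / 20.76 = 12.00.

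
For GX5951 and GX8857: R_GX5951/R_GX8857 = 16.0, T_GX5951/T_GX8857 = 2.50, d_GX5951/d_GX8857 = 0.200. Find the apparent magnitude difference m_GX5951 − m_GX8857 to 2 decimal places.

L_GX5951/L_GX8857 = (16.0)²(2.50)⁴ = 1.000×10^4.
F_GX5951/F_GX8857 = (L_GX5951/L_GX8857)/(d_GX5951/d_GX8857)² = 1.000×10^4/0.04000 = 2.500×10^5.
m_GX5951 − m_GX8857 = −2.5 log₁₀(2.500×10^5) = -13.49.

-13.49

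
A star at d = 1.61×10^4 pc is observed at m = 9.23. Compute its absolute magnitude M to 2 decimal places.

-6.80

M = m − 5 log₁₀(d/10 pc) = 9.23 − 5 log₁₀(1.61×10^4/10)
  = 9.23 − 5 × 3.207 = 9.23 − 16.03 = -6.80.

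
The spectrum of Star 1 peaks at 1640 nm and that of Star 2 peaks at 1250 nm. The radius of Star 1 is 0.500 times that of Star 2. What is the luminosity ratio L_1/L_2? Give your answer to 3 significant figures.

0.0844

Wien's law gives T ∝ 1/λ_max, so T_1/T_2 = λ_2/λ_1 = 1250/1640 = 0.7622.
Then L ∝ R²T⁴ gives L_1/L_2 = (0.500)² × (0.7622)⁴ = 0.2500 × 0.3375 = 0.08437.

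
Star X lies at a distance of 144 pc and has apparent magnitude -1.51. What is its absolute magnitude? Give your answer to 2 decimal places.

-7.30

M = m − 5 log₁₀(d/10 pc) = -1.51 − 5 log₁₀(144/10)
  = -1.51 − 5 × 1.158 = -1.51 − 5.79 = -7.30.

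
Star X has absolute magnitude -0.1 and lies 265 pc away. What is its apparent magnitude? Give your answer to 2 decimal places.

m = M + 5 log₁₀(d/10 pc) = -0.1 + 5 log₁₀(265/10)
  = -0.1 + 5 × 1.423 = -0.1 + 7.12 = 7.02.

7.02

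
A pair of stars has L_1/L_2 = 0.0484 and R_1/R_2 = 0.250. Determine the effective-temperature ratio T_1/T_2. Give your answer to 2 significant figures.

L ∝ R²T⁴ gives T ∝ (L/R²)^(1/4), so
T_1/T_2 = (0.0484 / 0.250²)^(1/4) = (0.7744)^(1/4) = 0.9381.

0.94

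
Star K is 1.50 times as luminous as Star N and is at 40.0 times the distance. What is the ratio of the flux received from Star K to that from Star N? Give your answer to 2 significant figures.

F = L/(4πd²), so F_K/F_N = (L_K/L_N) / (d_K/d_N)²
= 1.50 / (40.0)² = 1.50 / 1600 = 9.375×10^-4.

9.4×10^-4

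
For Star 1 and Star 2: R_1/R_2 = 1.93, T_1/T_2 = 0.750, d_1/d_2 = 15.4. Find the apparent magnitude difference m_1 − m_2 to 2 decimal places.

L_1/L_2 = (1.93)²(0.750)⁴ = 1.179.
F_1/F_2 = (L_1/L_2)/(d_1/d_2)² = 1.179/237.2 = 0.004970.
m_1 − m_2 = −2.5 log₁₀(0.004970) = 5.76.

5.76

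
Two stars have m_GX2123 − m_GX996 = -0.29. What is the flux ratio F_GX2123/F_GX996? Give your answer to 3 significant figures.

F_GX2123/F_GX996 = 10^(−(m_GX2123 − m_GX996)/2.5) = 10^(0.29/2.5) = 10^0.116 = 1.306.

1.31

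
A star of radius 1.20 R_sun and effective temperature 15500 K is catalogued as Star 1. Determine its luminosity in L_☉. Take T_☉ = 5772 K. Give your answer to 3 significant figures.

74.9 L_☉

L/L_☉ = (R/R_☉)² (T/T_☉)⁴ = (1.20)² × (15500/5772)⁴
       = 1.440 × (2.685)⁴ = 1.440 × 52.00 = 74.88.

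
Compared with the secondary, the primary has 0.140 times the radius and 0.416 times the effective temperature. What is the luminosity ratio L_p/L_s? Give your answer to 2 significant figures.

From the Stefan–Boltzmann law, L ∝ R²T⁴, so
L_p/L_s = (R_p/R_s)² (T_p/T_s)⁴ = (0.140)² × (0.416)⁴ = 0.01960 × 0.02995 = 5.870×10^-4.

5.9×10^-4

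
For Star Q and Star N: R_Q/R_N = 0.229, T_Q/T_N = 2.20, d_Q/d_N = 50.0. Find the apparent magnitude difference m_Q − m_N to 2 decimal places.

L_Q/L_N = (0.229)²(2.20)⁴ = 1.228.
F_Q/F_N = (L_Q/L_N)/(d_Q/d_N)² = 1.228/2500 = 4.914×10^-4.
m_Q − m_N = −2.5 log₁₀(4.914×10^-4) = 8.27.

8.27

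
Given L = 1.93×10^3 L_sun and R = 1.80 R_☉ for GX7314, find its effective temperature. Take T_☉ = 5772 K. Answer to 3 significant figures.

T/T_☉ = (L/L_☉)^(1/4) / (R/R_☉)^(1/2)
T = 5772 × (1.93×10^3)^(1/4) / √(1.80) = 5772 × 6.628 / 1.342 = 2.852×10^4 K.

2.85×10^4 K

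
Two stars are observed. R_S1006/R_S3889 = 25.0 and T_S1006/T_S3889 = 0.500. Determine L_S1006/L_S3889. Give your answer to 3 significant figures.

From the Stefan–Boltzmann law, L ∝ R²T⁴, so
L_S1006/L_S3889 = (R_S1006/R_S3889)² (T_S1006/T_S3889)⁴ = (25.0)² × (0.500)⁴ = 625.0 × 0.06250 = 39.06.

39.1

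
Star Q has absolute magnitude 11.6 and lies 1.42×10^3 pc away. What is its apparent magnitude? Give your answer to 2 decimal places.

22.36

m = M + 5 log₁₀(d/10 pc) = 11.6 + 5 log₁₀(1.42×10^3/10)
  = 11.6 + 5 × 2.152 = 11.6 + 10.76 = 22.36.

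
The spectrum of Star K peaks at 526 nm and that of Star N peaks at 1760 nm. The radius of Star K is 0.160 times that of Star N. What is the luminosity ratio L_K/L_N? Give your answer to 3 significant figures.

Wien's law gives T ∝ 1/λ_max, so T_K/T_N = λ_N/λ_K = 1760/526 = 3.346.
Then L ∝ R²T⁴ gives L_K/L_N = (0.160)² × (3.346)⁴ = 0.02560 × 125.3 = 3.209.

3.21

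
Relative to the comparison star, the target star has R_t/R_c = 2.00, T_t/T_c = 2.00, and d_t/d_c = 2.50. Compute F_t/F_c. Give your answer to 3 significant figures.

L_t/L_c = (R_t/R_c)²(T_t/T_c)⁴ = (2.00)² × (2.00)⁴ = 64.00.
F_t/F_c = (L_t/L_c)/(d_t/d_c)² = 64.00 / (2.50)² = 10.24.

10.2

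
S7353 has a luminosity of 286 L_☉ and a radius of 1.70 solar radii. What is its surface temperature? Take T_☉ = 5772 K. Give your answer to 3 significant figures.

1.82×10^4 K

T/T_☉ = (L/L_☉)^(1/4) / (R/R_☉)^(1/2)
T = 5772 × (286)^(1/4) / √(1.70) = 5772 × 4.112 / 1.304 = 1.821×10^4 K.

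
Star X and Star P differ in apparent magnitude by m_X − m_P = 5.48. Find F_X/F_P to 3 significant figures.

F_X/F_P = 10^(−(m_X − m_P)/2.5) = 10^(-5.48/2.5) = 10^-2.192 = 0.006427.

0.00643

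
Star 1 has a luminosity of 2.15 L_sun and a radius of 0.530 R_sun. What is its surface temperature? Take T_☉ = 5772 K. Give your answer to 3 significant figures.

T/T_☉ = (L/L_☉)^(1/4) / (R/R_☉)^(1/2)
T = 5772 × (2.15)^(1/4) / √(0.530) = 5772 × 1.211 / 0.7280 = 9601 K.

9.60×10^3 K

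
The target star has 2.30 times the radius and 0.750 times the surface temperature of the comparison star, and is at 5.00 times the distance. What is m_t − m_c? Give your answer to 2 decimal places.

2.94

L_t/L_c = (2.30)²(0.750)⁴ = 1.674.
F_t/F_c = (L_t/L_c)/(d_t/d_c)² = 1.674/25.00 = 0.06695.
m_t − m_c = −2.5 log₁₀(0.06695) = 2.94.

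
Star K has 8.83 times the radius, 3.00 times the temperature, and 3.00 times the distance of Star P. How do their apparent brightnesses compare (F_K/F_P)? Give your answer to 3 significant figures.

L_K/L_P = (R_K/R_P)²(T_K/T_P)⁴ = (8.83)² × (3.00)⁴ = 6315.
F_K/F_P = (L_K/L_P)/(d_K/d_P)² = 6315 / (3.00)² = 701.7.

702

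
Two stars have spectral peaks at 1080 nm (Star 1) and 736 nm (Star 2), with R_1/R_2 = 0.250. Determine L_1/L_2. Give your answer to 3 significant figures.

Wien's law gives T ∝ 1/λ_max, so T_1/T_2 = λ_2/λ_1 = 736/1080 = 0.6815.
Then L ∝ R²T⁴ gives L_1/L_2 = (0.250)² × (0.6815)⁴ = 0.06250 × 0.2157 = 0.01348.

0.0135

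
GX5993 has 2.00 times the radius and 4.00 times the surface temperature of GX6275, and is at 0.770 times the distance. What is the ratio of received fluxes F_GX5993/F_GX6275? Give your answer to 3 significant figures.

L_GX5993/L_GX6275 = (R_GX5993/R_GX6275)²(T_GX5993/T_GX6275)⁴ = (2.00)² × (4.00)⁴ = 1024.
F_GX5993/F_GX6275 = (L_GX5993/L_GX6275)/(d_GX5993/d_GX6275)² = 1024 / (0.770)² = 1727.

1.73×10^3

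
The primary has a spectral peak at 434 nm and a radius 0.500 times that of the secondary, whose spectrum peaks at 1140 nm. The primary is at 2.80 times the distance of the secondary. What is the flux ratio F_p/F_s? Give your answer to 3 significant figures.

Wien's law: T_p/T_s = λ_s/λ_p = 1140/434 = 2.627.
L_p/L_s = (R_p/R_s)²(T_p/T_s)⁴ = (0.500)²(2.627)⁴ = 11.90.
F_p/F_s = (L_p/L_s)/(d_p/d_s)² = 11.90/(2.80)² = 1.518.

1.52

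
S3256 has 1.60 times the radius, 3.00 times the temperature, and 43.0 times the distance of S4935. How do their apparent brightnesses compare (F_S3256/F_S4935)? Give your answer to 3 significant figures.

0.112

L_S3256/L_S4935 = (R_S3256/R_S4935)²(T_S3256/T_S4935)⁴ = (1.60)² × (3.00)⁴ = 207.4.
F_S3256/F_S4935 = (L_S3256/L_S4935)/(d_S3256/d_S4935)² = 207.4 / (43.0)² = 0.1121.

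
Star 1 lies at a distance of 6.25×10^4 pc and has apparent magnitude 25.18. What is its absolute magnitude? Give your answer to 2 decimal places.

M = m − 5 log₁₀(d/10 pc) = 25.18 − 5 log₁₀(6.25×10^4/10)
  = 25.18 − 5 × 3.796 = 25.18 − 18.98 = 6.20.

6.20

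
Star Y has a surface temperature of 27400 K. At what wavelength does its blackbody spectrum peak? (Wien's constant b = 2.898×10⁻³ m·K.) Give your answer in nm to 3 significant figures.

λ_max = b/T = 2.898×10⁻³ / 27400 = 1.06×10^-7 m = 105.8 nm.

106 nm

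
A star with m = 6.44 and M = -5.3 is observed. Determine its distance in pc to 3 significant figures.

m − M = 5 log₁₀(d/10 pc)
6.44 − (-5.3) = 11.74 = 5 log₁₀(d/10)
d = 10 × 10^(11.74/5) = 10 × 10^2.348 = 2228 pc.

2.23×10^3 pc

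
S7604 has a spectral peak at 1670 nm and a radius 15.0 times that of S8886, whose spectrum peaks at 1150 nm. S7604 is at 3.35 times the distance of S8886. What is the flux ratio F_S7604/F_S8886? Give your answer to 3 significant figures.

Wien's law: T_S7604/T_S8886 = λ_S8886/λ_S7604 = 1150/1670 = 0.6886.
L_S7604/L_S8886 = (R_S7604/R_S8886)²(T_S7604/T_S8886)⁴ = (15.0)²(0.6886)⁴ = 50.60.
F_S7604/F_S8886 = (L_S7604/L_S8886)/(d_S7604/d_S8886)² = 50.60/(3.35)² = 4.508.

4.51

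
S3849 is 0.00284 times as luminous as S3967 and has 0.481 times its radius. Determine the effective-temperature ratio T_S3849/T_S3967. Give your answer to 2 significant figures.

L ∝ R²T⁴ gives T ∝ (L/R²)^(1/4), so
T_S3849/T_S3967 = (0.00284 / 0.481²)^(1/4) = (0.01228)^(1/4) = 0.3329.

0.33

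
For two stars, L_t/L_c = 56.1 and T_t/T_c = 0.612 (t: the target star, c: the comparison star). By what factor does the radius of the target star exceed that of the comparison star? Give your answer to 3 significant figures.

L ∝ R²T⁴ gives R ∝ √L / T², so
R_t/R_c = √(56.1) / (0.612)² = 7.490 / 0.3745 = 20.00.

20.0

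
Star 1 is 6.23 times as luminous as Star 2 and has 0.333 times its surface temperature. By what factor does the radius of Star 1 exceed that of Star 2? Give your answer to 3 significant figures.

L ∝ R²T⁴ gives R ∝ √L / T², so
R_1/R_2 = √(6.23) / (0.333)² = 2.496 / 0.1109 = 22.51.

22.5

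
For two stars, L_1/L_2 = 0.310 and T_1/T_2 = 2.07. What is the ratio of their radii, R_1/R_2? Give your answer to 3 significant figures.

L ∝ R²T⁴ gives R ∝ √L / T², so
R_1/R_2 = √(0.310) / (2.07)² = 0.5568 / 4.285 = 0.1299.

0.130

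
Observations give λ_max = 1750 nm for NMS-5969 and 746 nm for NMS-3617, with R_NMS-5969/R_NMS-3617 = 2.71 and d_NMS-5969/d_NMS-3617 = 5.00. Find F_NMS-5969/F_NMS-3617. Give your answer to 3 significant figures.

Wien's law: T_NMS-5969/T_NMS-3617 = λ_NMS-3617/λ_NMS-5969 = 746/1750 = 0.4263.
L_NMS-5969/L_NMS-3617 = (R_NMS-5969/R_NMS-3617)²(T_NMS-5969/T_NMS-3617)⁴ = (2.71)²(0.4263)⁴ = 0.2425.
F_NMS-5969/F_NMS-3617 = (L_NMS-5969/L_NMS-3617)/(d_NMS-5969/d_NMS-3617)² = 0.2425/(5.00)² = 0.009701.

0.00970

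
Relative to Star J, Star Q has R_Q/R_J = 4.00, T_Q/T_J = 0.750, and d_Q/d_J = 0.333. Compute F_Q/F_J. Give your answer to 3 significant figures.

L_Q/L_J = (R_Q/R_J)²(T_Q/T_J)⁴ = (4.00)² × (0.750)⁴ = 5.062.
F_Q/F_J = (L_Q/L_J)/(d_Q/d_J)² = 5.062 / (0.333)² = 45.65.

45.7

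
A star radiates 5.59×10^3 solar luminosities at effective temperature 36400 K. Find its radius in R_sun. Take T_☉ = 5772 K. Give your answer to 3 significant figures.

1.88 R_sun

R/R_☉ = √(L/L_☉) / (T/T_☉)² = √(5.59×10^3) / (6.306)²
       = 74.77 / 39.77 = 1.880.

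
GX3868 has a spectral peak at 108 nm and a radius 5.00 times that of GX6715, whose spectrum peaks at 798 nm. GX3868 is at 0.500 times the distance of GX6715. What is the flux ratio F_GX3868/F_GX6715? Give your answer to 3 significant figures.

2.98×10^5

Wien's law: T_GX3868/T_GX6715 = λ_GX6715/λ_GX3868 = 798/108 = 7.389.
L_GX3868/L_GX6715 = (R_GX3868/R_GX6715)²(T_GX3868/T_GX6715)⁴ = (5.00)²(7.389)⁴ = 7.452×10^4.
F_GX3868/F_GX6715 = (L_GX3868/L_GX6715)/(d_GX3868/d_GX6715)² = 7.452×10^4/(0.500)² = 2.981×10^5.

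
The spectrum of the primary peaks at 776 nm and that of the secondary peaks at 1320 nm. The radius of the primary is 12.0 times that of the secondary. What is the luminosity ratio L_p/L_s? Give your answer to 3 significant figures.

1.21×10^3

Wien's law gives T ∝ 1/λ_max, so T_p/T_s = λ_s/λ_p = 1320/776 = 1.701.
Then L ∝ R²T⁴ gives L_p/L_s = (12.0)² × (1.701)⁴ = 144.0 × 8.372 = 1206.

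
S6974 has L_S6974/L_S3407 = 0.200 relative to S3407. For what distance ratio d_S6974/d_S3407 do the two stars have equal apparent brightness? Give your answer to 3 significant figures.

Equal flux requires L_S6974/d_S6974² = L_S3407/d_S3407², so d_S6974/d_S3407 = √(L_S6974/L_S3407)
= √(0.200) = 0.4472.

0.447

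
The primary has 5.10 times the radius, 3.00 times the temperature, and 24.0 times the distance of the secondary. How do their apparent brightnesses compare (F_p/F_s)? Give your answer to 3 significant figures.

L_p/L_s = (R_p/R_s)²(T_p/T_s)⁴ = (5.10)² × (3.00)⁴ = 2107.
F_p/F_s = (L_p/L_s)/(d_p/d_s)² = 2107 / (24.0)² = 3.658.

3.66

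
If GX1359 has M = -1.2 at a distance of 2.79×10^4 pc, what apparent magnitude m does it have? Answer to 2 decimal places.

m = M + 5 log₁₀(d/10 pc) = -1.2 + 5 log₁₀(2.79×10^4/10)
  = -1.2 + 5 × 3.446 = -1.2 + 17.23 = 16.03.

16.03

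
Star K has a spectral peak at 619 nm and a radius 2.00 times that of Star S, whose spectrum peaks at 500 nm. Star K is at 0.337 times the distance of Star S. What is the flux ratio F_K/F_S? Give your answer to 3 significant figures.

Wien's law: T_K/T_S = λ_S/λ_K = 500/619 = 0.8078.
L_K/L_S = (R_K/R_S)²(T_K/T_S)⁴ = (2.00)²(0.8078)⁴ = 1.703.
F_K/F_S = (L_K/L_S)/(d_K/d_S)² = 1.703/(0.337)² = 14.99.

15.0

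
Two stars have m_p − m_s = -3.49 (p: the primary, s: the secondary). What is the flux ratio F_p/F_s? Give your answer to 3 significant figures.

24.9

F_p/F_s = 10^(−(m_p − m_s)/2.5) = 10^(3.49/2.5) = 10^1.396 = 24.89.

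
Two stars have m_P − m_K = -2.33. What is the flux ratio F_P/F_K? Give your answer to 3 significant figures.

8.55

F_P/F_K = 10^(−(m_P − m_K)/2.5) = 10^(2.33/2.5) = 10^0.932 = 8.551.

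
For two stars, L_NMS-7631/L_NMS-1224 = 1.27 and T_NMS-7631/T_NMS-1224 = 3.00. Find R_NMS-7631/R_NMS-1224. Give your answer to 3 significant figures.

L ∝ R²T⁴ gives R ∝ √L / T², so
R_NMS-7631/R_NMS-1224 = √(1.27) / (3.00)² = 1.127 / 9.000 = 0.1252.

0.125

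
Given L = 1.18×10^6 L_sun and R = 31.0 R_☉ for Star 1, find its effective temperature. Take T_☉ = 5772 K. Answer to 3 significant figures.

3.42×10^4 K

T/T_☉ = (L/L_☉)^(1/4) / (R/R_☉)^(1/2)
T = 5772 × (1.18×10^6)^(1/4) / √(31.0) = 5772 × 32.96 / 5.568 = 3.417×10^4 K.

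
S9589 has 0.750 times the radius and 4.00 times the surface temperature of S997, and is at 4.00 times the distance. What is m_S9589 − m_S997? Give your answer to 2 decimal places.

L_S9589/L_S997 = (0.750)²(4.00)⁴ = 144.0.
F_S9589/F_S997 = (L_S9589/L_S997)/(d_S9589/d_S997)² = 144.0/16.00 = 9.000.
m_S9589 − m_S997 = −2.5 log₁₀(9.000) = -2.39.

-2.39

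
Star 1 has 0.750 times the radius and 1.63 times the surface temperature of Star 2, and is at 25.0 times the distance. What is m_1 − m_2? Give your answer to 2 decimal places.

5.49

L_1/L_2 = (0.750)²(1.63)⁴ = 3.971.
F_1/F_2 = (L_1/L_2)/(d_1/d_2)² = 3.971/625.0 = 0.006353.
m_1 − m_2 = −2.5 log₁₀(0.006353) = 5.49.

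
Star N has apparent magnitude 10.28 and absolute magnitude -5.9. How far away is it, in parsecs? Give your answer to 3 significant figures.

1.72×10^4 pc

m − M = 5 log₁₀(d/10 pc)
10.28 − (-5.9) = 16.18 = 5 log₁₀(d/10)
d = 10 × 10^(16.18/5) = 10 × 10^3.236 = 1.722×10^4 pc.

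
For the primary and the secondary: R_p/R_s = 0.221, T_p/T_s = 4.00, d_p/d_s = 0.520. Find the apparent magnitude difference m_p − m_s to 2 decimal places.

L_p/L_s = (0.221)²(4.00)⁴ = 12.50.
F_p/F_s = (L_p/L_s)/(d_p/d_s)² = 12.50/0.2704 = 46.24.
m_p − m_s = −2.5 log₁₀(46.24) = -4.16.

-4.16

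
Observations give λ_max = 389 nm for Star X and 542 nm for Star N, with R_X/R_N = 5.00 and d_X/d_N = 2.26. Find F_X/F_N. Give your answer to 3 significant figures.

Wien's law: T_X/T_N = λ_N/λ_X = 542/389 = 1.393.
L_X/L_N = (R_X/R_N)²(T_X/T_N)⁴ = (5.00)²(1.393)⁴ = 94.22.
F_X/F_N = (L_X/L_N)/(d_X/d_N)² = 94.22/(2.26)² = 18.45.

18.4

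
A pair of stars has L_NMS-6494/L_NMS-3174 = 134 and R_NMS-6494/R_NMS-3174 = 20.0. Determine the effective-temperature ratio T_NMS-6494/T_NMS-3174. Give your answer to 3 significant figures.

L ∝ R²T⁴ gives T ∝ (L/R²)^(1/4), so
T_NMS-6494/T_NMS-3174 = (134 / 20.0²)^(1/4) = (0.3350)^(1/4) = 0.7608.

0.761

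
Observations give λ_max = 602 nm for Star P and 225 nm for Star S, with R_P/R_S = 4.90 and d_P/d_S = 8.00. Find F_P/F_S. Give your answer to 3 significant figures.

0.00732

Wien's law: T_P/T_S = λ_S/λ_P = 225/602 = 0.3738.
L_P/L_S = (R_P/R_S)²(T_P/T_S)⁴ = (4.90)²(0.3738)⁴ = 0.4685.
F_P/F_S = (L_P/L_S)/(d_P/d_S)² = 0.4685/(8.00)² = 0.007321.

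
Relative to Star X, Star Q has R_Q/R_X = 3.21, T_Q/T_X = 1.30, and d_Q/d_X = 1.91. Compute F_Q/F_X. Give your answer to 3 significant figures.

8.07

L_Q/L_X = (R_Q/R_X)²(T_Q/T_X)⁴ = (3.21)² × (1.30)⁴ = 29.43.
F_Q/F_X = (L_Q/L_X)/(d_Q/d_X)² = 29.43 / (1.91)² = 8.067.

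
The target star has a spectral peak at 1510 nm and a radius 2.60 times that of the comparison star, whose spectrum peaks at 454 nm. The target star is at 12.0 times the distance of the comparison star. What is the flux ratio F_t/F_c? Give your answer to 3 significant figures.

3.84×10^-4

Wien's law: T_t/T_c = λ_c/λ_t = 454/1510 = 0.3007.
L_t/L_c = (R_t/R_c)²(T_t/T_c)⁴ = (2.60)²(0.3007)⁴ = 0.05524.
F_t/F_c = (L_t/L_c)/(d_t/d_c)² = 0.05524/(12.0)² = 3.836×10^-4.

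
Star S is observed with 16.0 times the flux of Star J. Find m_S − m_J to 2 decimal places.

-3.01

m_S − m_J = −2.5 log₁₀(F_S/F_J) = −2.5 log₁₀(16.0) = −2.5 × (1.204) = -3.010.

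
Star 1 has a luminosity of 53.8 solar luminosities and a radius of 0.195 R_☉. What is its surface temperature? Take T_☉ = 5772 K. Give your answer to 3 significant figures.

3.54×10^4 K

T/T_☉ = (L/L_☉)^(1/4) / (R/R_☉)^(1/2)
T = 5772 × (53.8)^(1/4) / √(0.195) = 5772 × 2.708 / 0.4416 = 3.540×10^4 K.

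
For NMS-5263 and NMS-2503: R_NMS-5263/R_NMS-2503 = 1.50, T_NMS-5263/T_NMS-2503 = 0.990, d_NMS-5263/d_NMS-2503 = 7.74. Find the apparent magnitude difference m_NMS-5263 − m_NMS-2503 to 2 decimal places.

L_NMS-5263/L_NMS-2503 = (1.50)²(0.990)⁴ = 2.161.
F_NMS-5263/F_NMS-2503 = (L_NMS-5263/L_NMS-2503)/(d_NMS-5263/d_NMS-2503)² = 2.161/59.91 = 0.03608.
m_NMS-5263 − m_NMS-2503 = −2.5 log₁₀(0.03608) = 3.61.

3.61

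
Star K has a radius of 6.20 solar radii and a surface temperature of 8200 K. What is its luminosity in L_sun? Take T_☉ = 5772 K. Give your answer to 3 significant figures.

157 L_sun

L/L_☉ = (R/R_☉)² (T/T_☉)⁴ = (6.20)² × (8200/5772)⁴
       = 38.44 × (1.421)⁴ = 38.44 × 4.073 = 156.6.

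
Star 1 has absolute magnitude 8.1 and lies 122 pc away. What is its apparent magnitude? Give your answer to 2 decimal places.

m = M + 5 log₁₀(d/10 pc) = 8.1 + 5 log₁₀(122/10)
  = 8.1 + 5 × 1.086 = 8.1 + 5.43 = 13.53.

13.53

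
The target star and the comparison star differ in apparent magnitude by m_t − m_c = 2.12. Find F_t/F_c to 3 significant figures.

0.142

F_t/F_c = 10^(−(m_t − m_c)/2.5) = 10^(-2.12/2.5) = 10^-0.848 = 0.1419.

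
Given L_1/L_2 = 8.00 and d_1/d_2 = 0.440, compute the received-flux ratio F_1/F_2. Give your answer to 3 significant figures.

41.3

F = L/(4πd²), so F_1/F_2 = (L_1/L_2) / (d_1/d_2)²
= 8.00 / (0.440)² = 8.00 / 0.1936 = 41.32.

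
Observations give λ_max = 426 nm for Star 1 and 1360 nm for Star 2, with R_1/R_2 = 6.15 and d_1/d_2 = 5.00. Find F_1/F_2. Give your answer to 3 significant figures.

Wien's law: T_1/T_2 = λ_2/λ_1 = 1360/426 = 3.192.
L_1/L_2 = (R_1/R_2)²(T_1/T_2)⁴ = (6.15)²(3.192)⁴ = 3929.
F_1/F_2 = (L_1/L_2)/(d_1/d_2)² = 3929/(5.00)² = 157.2.

157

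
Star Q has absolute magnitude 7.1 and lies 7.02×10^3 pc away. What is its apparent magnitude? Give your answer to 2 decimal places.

m = M + 5 log₁₀(d/10 pc) = 7.1 + 5 log₁₀(7.02×10^3/10)
  = 7.1 + 5 × 2.846 = 7.1 + 14.23 = 21.33.

21.33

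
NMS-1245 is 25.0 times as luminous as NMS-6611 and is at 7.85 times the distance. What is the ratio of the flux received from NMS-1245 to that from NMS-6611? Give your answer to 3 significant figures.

0.406

F = L/(4πd²), so F_NMS-1245/F_NMS-6611 = (L_NMS-1245/L_NMS-6611) / (d_NMS-1245/d_NMS-6611)²
= 25.0 / (7.85)² = 25.0 / 61.62 = 0.4057.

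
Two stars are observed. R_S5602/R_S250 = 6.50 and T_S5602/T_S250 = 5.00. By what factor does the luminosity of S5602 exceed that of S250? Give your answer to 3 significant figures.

2.64×10^4

From the Stefan–Boltzmann law, L ∝ R²T⁴, so
L_S5602/L_S250 = (R_S5602/R_S250)² (T_S5602/T_S250)⁴ = (6.50)² × (5.00)⁴ = 42.25 × 625.0 = 2.641×10^4.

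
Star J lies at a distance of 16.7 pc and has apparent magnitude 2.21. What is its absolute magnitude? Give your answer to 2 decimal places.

M = m − 5 log₁₀(d/10 pc) = 2.21 − 5 log₁₀(16.7/10)
  = 2.21 − 5 × 0.223 = 2.21 − 1.11 = 1.10.

1.10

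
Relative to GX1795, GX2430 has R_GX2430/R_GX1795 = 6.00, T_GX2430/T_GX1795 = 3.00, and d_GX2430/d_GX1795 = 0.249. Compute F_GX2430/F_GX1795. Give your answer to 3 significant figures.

L_GX2430/L_GX1795 = (R_GX2430/R_GX1795)²(T_GX2430/T_GX1795)⁴ = (6.00)² × (3.00)⁴ = 2916.
F_GX2430/F_GX1795 = (L_GX2430/L_GX1795)/(d_GX2430/d_GX1795)² = 2916 / (0.249)² = 4.703×10^4.

4.70×10^4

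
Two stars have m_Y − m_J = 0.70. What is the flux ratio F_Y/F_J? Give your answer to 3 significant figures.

F_Y/F_J = 10^(−(m_Y − m_J)/2.5) = 10^(-0.70/2.5) = 10^-0.280 = 0.5248.

0.525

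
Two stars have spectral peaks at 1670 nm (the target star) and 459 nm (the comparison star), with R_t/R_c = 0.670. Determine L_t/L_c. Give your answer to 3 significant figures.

0.00256

Wien's law gives T ∝ 1/λ_max, so T_t/T_c = λ_c/λ_t = 459/1670 = 0.2749.
Then L ∝ R²T⁴ gives L_t/L_c = (0.670)² × (0.2749)⁴ = 0.4489 × 0.005707 = 0.002562.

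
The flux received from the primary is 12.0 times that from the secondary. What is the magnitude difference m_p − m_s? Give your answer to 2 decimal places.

m_p − m_s = −2.5 log₁₀(F_p/F_s) = −2.5 log₁₀(12.0) = −2.5 × (1.079) = -2.698.

-2.70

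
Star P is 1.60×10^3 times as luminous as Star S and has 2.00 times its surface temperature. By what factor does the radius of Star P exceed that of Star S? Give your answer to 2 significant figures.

L ∝ R²T⁴ gives R ∝ √L / T², so
R_P/R_S = √(1.60×10^3) / (2.00)² = 40.00 / 4.000 = 10.00.

10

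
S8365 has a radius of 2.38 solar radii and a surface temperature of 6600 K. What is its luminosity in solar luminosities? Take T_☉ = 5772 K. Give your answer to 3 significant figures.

L/L_☉ = (R/R_☉)² (T/T_☉)⁴ = (2.38)² × (6600/5772)⁴
       = 5.664 × (1.143)⁴ = 5.664 × 1.710 = 9.683.

9.68 solar luminosities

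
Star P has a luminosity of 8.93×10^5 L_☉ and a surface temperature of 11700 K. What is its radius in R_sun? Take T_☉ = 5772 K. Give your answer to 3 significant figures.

R/R_☉ = √(L/L_☉) / (T/T_☉)² = √(8.93×10^5) / (2.027)²
       = 945.0 / 4.109 = 230.0.

230 R_sun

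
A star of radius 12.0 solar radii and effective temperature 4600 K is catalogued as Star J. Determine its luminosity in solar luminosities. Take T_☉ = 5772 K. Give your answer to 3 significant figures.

58.1 solar luminosities

L/L_☉ = (R/R_☉)² (T/T_☉)⁴ = (12.0)² × (4600/5772)⁴
       = 144.0 × (0.7970)⁴ = 144.0 × 0.4034 = 58.09.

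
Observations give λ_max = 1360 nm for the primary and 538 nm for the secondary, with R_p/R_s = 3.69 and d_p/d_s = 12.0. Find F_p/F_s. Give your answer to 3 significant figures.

Wien's law: T_p/T_s = λ_s/λ_p = 538/1360 = 0.3956.
L_p/L_s = (R_p/R_s)²(T_p/T_s)⁴ = (3.69)²(0.3956)⁴ = 0.3334.
F_p/F_s = (L_p/L_s)/(d_p/d_s)² = 0.3334/(12.0)² = 0.002316.

0.00232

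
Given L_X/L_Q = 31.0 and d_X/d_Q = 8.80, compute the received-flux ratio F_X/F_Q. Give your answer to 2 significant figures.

0.40

F = L/(4πd²), so F_X/F_Q = (L_X/L_Q) / (d_X/d_Q)²
= 31.0 / (8.80)² = 31.0 / 77.44 = 0.4003.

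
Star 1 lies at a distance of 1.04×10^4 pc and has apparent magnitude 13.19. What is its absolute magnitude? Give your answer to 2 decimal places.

M = m − 5 log₁₀(d/10 pc) = 13.19 − 5 log₁₀(1.04×10^4/10)
  = 13.19 − 5 × 3.017 = 13.19 − 15.09 = -1.90.

-1.90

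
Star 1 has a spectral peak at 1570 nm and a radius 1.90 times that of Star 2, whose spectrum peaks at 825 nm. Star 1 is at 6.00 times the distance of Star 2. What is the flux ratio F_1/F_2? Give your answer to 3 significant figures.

Wien's law: T_1/T_2 = λ_2/λ_1 = 825/1570 = 0.5255.
L_1/L_2 = (R_1/R_2)²(T_1/T_2)⁴ = (1.90)²(0.5255)⁴ = 0.2752.
F_1/F_2 = (L_1/L_2)/(d_1/d_2)² = 0.2752/(6.00)² = 0.007646.

0.00765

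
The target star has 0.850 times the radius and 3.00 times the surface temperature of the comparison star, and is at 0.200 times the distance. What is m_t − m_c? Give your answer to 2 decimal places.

-7.91

L_t/L_c = (0.850)²(3.00)⁴ = 58.52.
F_t/F_c = (L_t/L_c)/(d_t/d_c)² = 58.52/0.04000 = 1463.
m_t − m_c = −2.5 log₁₀(1463) = -7.91.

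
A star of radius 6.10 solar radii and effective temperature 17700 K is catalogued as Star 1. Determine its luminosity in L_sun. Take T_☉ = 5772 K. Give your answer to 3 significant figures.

L/L_☉ = (R/R_☉)² (T/T_☉)⁴ = (6.10)² × (17700/5772)⁴
       = 37.21 × (3.067)⁴ = 37.21 × 88.43 = 3290.

3.29×10^3 L_sun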